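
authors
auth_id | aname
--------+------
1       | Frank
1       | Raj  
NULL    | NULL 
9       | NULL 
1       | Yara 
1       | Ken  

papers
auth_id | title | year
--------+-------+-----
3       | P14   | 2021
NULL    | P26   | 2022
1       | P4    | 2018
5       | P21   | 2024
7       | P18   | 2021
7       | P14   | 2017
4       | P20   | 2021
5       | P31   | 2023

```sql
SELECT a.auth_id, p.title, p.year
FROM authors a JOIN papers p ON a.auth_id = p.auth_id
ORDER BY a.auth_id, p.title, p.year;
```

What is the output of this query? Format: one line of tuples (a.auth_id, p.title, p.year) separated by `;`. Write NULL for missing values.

INNER JOIN keeps only pairs where the ON condition holds.
Matching on a.auth_id = p.auth_id. A NULL in a compared column never satisfies the condition.
Matched pairs: 4.

(1, P4, 2018); (1, P4, 2018); (1, P4, 2018); (1, P4, 2018)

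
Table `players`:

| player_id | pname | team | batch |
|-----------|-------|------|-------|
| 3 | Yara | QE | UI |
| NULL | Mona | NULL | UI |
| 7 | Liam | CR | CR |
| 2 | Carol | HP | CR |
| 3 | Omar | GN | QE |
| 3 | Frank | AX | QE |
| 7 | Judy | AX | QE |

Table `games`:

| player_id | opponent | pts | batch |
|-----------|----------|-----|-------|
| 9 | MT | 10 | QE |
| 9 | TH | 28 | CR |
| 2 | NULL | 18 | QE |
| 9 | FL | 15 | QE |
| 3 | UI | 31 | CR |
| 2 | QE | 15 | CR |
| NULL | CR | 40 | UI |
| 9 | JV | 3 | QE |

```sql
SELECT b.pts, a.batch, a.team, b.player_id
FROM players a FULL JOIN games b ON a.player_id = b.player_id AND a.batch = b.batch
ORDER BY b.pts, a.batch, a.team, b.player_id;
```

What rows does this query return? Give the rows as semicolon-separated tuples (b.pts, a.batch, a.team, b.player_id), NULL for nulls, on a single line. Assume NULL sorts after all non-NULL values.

(3, NULL, NULL, 9); (10, NULL, NULL, 9); (15, CR, HP, 2); (15, NULL, NULL, 9); (18, NULL, NULL, 2); (28, NULL, NULL, 9); (31, NULL, NULL, 3); (40, NULL, NULL, NULL); (NULL, CR, CR, NULL); (NULL, QE, AX, NULL); (NULL, QE, AX, NULL); (NULL, QE, GN, NULL); (NULL, UI, QE, NULL); (NULL, UI, NULL, NULL)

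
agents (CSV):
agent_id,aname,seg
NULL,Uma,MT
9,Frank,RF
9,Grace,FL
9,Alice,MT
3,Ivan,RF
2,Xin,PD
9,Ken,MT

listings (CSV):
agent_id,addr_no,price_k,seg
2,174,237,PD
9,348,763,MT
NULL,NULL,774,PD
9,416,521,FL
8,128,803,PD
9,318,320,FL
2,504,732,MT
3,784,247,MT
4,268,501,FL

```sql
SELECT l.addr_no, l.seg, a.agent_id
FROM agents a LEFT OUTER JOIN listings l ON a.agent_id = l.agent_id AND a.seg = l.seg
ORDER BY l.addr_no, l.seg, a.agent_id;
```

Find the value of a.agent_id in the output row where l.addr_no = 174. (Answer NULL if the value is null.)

LEFT JOIN keeps every row from `agents`; unmatched rows get NULL for `listings`'s columns.
Matching on a.agent_id = l.agent_id AND a.seg = l.seg. A NULL in a compared column never satisfies the condition.
- a row (agent_id=NULL, seg=MT): no match → kept, l columns NULL.
- a row (agent_id=9, seg=RF): no match → kept, l columns NULL.
- a row (agent_id=9, seg=FL): matches 2 l row(s) → 2 output row(s).
- a row (agent_id=9, seg=MT): matches 1 l row(s) → 1 output row(s).
- a row (agent_id=3, seg=RF): no match → kept, l columns NULL.
- a row (agent_id=2, seg=PD): matches 1 l row(s) → 1 output row(s).
- a row (agent_id=9, seg=MT): matches 1 l row(s) → 1 output row(s).

2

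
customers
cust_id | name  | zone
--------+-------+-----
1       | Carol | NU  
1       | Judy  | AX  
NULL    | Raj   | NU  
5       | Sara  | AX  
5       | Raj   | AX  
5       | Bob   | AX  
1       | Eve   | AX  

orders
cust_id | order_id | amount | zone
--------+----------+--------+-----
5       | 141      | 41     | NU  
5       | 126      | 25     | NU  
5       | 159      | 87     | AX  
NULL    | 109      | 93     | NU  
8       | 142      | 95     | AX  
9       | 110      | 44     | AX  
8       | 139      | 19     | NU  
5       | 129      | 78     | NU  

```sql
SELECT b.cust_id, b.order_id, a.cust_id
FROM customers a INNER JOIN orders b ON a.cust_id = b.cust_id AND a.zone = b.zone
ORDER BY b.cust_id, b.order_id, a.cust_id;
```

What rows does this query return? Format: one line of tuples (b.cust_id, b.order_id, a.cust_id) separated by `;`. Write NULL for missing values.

(5, 159, 5); (5, 159, 5); (5, 159, 5)

INNER JOIN keeps only pairs where the ON condition holds.
Matching on a.cust_id = b.cust_id AND a.zone = b.zone. A NULL in a compared column never satisfies the condition.
- a (cust_id=1, zone=NU) has no partner → excluded.
- a (cust_id=1, zone=AX) has no partner → excluded.
- a (cust_id=NULL, zone=NU) has no partner → excluded.
- a (cust_id=5, zone=AX) pairs with 1 row(s) of b.
- a (cust_id=5, zone=AX) pairs with 1 row(s) of b.
- a (cust_id=5, zone=AX) pairs with 1 row(s) of b.
- a (cust_id=1, zone=AX) has no partner → excluded.
After projecting and ordering:
b.cust_id | b.order_id | a.cust_id
5 | 159 | 5
5 | 159 | 5
5 | 159 | 5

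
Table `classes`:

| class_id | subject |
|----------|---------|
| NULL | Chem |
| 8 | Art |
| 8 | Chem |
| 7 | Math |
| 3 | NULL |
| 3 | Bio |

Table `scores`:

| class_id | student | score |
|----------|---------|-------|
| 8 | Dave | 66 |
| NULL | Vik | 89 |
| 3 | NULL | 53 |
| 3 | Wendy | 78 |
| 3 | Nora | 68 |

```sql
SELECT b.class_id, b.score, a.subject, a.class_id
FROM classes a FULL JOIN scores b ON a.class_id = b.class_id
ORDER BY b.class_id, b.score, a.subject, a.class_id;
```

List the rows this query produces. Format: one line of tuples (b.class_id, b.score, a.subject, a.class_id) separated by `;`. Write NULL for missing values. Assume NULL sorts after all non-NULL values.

(3, 53, Bio, 3); (3, 53, NULL, 3); (3, 68, Bio, 3); (3, 68, NULL, 3); (3, 78, Bio, 3); (3, 78, NULL, 3); (8, 66, Art, 8); (8, 66, Chem, 8); (NULL, 89, NULL, NULL); (NULL, NULL, Chem, NULL); (NULL, NULL, Math, 7)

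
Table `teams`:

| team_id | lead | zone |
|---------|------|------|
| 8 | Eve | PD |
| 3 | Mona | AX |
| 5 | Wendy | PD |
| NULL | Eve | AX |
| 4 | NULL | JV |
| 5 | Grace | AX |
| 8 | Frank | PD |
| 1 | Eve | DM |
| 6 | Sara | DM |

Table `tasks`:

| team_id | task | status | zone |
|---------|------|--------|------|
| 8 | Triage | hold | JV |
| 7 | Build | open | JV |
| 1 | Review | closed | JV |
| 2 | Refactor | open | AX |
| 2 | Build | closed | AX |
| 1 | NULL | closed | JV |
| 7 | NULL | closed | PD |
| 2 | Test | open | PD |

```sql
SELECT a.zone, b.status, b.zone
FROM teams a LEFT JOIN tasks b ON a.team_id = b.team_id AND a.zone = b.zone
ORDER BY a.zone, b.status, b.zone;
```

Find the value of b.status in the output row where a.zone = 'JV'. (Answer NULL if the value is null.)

NULL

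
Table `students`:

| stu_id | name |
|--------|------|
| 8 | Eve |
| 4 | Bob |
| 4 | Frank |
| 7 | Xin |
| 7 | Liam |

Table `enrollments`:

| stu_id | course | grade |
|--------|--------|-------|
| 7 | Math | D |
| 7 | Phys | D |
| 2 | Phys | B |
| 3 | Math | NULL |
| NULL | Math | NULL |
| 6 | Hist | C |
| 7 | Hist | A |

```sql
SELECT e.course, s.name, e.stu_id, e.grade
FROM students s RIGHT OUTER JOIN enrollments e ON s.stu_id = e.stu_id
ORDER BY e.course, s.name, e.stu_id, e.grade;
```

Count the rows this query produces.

RIGHT JOIN keeps every row from `enrollments`; unmatched rows get NULL for `students`'s columns.
Matching on s.stu_id = e.stu_id. A NULL in a compared column never satisfies the condition.
Matched pairs: 6; unmatched e rows kept: 4.
Total: 6 matched + 4 padded = 10 rows.

10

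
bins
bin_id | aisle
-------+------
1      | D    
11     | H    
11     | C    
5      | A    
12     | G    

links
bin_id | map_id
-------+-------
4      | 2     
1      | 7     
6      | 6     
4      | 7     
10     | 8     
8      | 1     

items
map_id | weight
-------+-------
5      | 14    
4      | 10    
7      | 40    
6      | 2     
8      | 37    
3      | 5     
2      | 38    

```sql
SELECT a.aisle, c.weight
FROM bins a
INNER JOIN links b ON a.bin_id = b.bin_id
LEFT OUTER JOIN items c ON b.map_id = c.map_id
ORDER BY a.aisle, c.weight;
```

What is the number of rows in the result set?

1

Evaluate left to right. First `bins a INNER JOIN links b` on bin_id: 1 row(s).
Then LEFT JOIN `items c` on map_id: each of those 1 rows is kept; rows whose b.map_id has no match in c get NULL for c's columns.
Result: 1 row(s).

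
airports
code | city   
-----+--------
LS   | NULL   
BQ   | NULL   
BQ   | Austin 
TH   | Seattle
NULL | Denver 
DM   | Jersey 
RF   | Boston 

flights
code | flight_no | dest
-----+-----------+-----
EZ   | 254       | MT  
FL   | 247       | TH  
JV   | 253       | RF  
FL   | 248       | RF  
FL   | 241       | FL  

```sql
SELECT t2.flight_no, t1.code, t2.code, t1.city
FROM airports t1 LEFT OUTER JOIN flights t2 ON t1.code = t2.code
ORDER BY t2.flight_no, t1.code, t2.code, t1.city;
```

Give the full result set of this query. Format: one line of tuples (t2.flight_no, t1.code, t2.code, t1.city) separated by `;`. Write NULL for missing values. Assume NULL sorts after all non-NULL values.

LEFT JOIN keeps every row from `airports`; unmatched rows get NULL for `flights`'s columns.
Matching on t1.code = t2.code. A NULL in a compared column never satisfies the condition.
Matched pairs: 0; unmatched t1 rows kept: 7.

(NULL, BQ, NULL, Austin); (NULL, BQ, NULL, NULL); (NULL, DM, NULL, Jersey); (NULL, LS, NULL, NULL); (NULL, RF, NULL, Boston); (NULL, TH, NULL, Seattle); (NULL, NULL, NULL, Denver)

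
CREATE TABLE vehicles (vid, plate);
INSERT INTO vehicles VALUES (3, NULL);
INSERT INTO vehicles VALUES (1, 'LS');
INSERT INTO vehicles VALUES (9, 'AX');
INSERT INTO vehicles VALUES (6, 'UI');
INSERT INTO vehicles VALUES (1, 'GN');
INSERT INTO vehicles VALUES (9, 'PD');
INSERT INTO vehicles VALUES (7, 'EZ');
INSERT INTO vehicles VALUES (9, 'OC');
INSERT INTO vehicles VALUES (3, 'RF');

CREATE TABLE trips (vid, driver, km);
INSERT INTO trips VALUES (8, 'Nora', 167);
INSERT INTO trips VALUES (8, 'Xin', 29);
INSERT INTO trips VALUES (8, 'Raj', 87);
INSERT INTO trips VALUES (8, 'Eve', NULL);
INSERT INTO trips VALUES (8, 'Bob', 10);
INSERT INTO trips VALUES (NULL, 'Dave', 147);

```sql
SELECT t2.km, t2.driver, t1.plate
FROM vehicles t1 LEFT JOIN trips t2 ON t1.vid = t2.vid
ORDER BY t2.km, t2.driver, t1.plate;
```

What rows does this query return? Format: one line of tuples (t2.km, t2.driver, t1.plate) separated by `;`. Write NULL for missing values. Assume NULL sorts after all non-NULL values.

LEFT JOIN keeps every row from `vehicles`; unmatched rows get NULL for `trips`'s columns.
Matching on t1.vid = t2.vid. A NULL in a compared column never satisfies the condition.
- vid=3: no t2 row matches, row kept with t2 columns NULL.
- vid=1: no t2 row matches, row kept with t2 columns NULL.
- vid=9: no t2 row matches, row kept with t2 columns NULL.
- vid=6: no t2 row matches, row kept with t2 columns NULL.
- vid=1: no t2 row matches, row kept with t2 columns NULL.
- vid=9: no t2 row matches, row kept with t2 columns NULL.
- vid=7: no t2 row matches, row kept with t2 columns NULL.
- vid=9: no t2 row matches, row kept with t2 columns NULL.
- vid=3: no t2 row matches, row kept with t2 columns NULL.
After projecting and ordering:
t2.km | t2.driver | t1.plate
NULL | NULL | AX
NULL | NULL | EZ
NULL | NULL | GN
NULL | NULL | LS
NULL | NULL | OC
NULL | NULL | PD
NULL | NULL | RF
NULL | NULL | UI
NULL | NULL | NULL

(NULL, NULL, AX); (NULL, NULL, EZ); (NULL, NULL, GN); (NULL, NULL, LS); (NULL, NULL, OC); (NULL, NULL, PD); (NULL, NULL, RF); (NULL, NULL, UI); (NULL, NULL, NULL)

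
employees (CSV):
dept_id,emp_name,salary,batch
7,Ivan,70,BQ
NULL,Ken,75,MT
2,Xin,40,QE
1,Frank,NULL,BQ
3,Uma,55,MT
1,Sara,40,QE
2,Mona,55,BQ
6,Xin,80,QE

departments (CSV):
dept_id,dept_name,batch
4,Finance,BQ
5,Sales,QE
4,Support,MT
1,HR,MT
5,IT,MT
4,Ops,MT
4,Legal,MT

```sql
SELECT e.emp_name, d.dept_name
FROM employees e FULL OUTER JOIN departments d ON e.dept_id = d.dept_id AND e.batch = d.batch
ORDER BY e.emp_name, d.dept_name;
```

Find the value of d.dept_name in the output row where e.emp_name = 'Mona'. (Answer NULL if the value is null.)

FULL OUTER JOIN keeps every row from both sides; unmatched rows get NULL for the other side's columns.
Matching on e.dept_id = d.dept_id AND e.batch = d.batch. A NULL in a compared column never satisfies the condition.
- e row (dept_id=7, batch=BQ): no match → kept, d columns NULL.
- e row (dept_id=NULL, batch=MT): no match → kept, d columns NULL.
- e row (dept_id=2, batch=QE): no match → kept, d columns NULL.
- e row (dept_id=1, batch=BQ): no match → kept, d columns NULL.
- e row (dept_id=3, batch=MT): no match → kept, d columns NULL.
- e row (dept_id=1, batch=QE): no match → kept, d columns NULL.
- e row (dept_id=2, batch=BQ): no match → kept, d columns NULL.
- e row (dept_id=6, batch=QE): no match → kept, d columns NULL.
- plus 7 unmatched d row(s), each kept with NULL e columns.

NULL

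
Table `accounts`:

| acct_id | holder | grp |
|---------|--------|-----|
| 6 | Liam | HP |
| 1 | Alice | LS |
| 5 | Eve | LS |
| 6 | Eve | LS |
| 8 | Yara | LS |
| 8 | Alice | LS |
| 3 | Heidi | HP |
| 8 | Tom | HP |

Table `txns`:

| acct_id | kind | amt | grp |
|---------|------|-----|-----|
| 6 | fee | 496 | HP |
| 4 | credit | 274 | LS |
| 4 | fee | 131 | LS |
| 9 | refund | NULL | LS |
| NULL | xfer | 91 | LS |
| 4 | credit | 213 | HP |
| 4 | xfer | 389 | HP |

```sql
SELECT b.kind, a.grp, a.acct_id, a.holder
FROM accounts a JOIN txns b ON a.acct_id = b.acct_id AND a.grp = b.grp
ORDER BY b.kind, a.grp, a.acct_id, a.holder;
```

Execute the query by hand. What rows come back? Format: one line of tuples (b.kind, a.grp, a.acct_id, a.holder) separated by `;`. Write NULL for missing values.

INNER JOIN keeps only pairs where the ON condition holds.
Matching on a.acct_id = b.acct_id AND a.grp = b.grp. A NULL in a compared column never satisfies the condition.
- a row (acct_id=6, grp=HP): matches 1 b row(s) → 1 output row(s).
- a row (acct_id=1, grp=LS): no match → dropped.
- a row (acct_id=5, grp=LS): no match → dropped.
- a row (acct_id=6, grp=LS): no match → dropped.
- a row (acct_id=8, grp=LS): no match → dropped.
- a row (acct_id=8, grp=LS): no match → dropped.
- a row (acct_id=3, grp=HP): no match → dropped.
- a row (acct_id=8, grp=HP): no match → dropped.
After projecting and ordering:
b.kind | a.grp | a.acct_id | a.holder
fee | HP | 6 | Liam

(fee, HP, 6, Liam)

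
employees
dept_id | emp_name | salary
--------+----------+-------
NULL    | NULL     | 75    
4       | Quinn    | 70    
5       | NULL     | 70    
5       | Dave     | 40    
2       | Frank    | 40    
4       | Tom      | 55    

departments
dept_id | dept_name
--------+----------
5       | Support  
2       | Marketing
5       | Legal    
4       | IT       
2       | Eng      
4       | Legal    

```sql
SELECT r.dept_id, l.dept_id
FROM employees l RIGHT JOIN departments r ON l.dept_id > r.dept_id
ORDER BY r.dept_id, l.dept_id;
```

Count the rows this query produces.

RIGHT JOIN keeps every row from `departments`; unmatched rows get NULL for `employees`'s columns.
Matching on l.dept_id > r.dept_id. A NULL in a compared column never satisfies the condition.
Matched pairs: 12; unmatched r rows kept: 2.
Total: 12 matched + 2 padded = 14 rows.

14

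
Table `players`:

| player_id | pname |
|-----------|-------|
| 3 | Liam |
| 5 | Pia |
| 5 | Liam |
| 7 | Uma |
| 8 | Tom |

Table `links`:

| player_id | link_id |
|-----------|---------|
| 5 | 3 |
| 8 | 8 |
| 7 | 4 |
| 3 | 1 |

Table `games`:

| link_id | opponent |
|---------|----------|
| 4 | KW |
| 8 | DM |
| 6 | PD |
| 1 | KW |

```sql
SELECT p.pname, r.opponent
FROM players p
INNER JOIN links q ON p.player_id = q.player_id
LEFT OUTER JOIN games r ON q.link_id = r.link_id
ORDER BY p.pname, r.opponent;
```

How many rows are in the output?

Evaluate left to right. First `players p INNER JOIN links q` on player_id: 5 row(s).
Then LEFT JOIN `games r` on link_id: each of those 5 rows is kept; rows whose q.link_id has no match in r get NULL for r's columns.
Result: 5 row(s).

5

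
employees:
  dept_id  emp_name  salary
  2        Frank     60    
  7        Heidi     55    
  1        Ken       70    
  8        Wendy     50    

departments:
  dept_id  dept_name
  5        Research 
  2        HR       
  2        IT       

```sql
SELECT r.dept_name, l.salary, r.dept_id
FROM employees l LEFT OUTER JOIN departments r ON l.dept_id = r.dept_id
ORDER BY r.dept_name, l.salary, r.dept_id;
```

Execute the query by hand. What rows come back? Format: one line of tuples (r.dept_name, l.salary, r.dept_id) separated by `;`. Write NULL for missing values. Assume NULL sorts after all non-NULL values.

(HR, 60, 2); (IT, 60, 2); (NULL, 50, NULL); (NULL, 55, NULL); (NULL, 70, NULL)

LEFT JOIN keeps every row from `employees`; unmatched rows get NULL for `departments`'s columns.
Matching on l.dept_id = r.dept_id.
Matched pairs: 2; unmatched l rows kept: 3.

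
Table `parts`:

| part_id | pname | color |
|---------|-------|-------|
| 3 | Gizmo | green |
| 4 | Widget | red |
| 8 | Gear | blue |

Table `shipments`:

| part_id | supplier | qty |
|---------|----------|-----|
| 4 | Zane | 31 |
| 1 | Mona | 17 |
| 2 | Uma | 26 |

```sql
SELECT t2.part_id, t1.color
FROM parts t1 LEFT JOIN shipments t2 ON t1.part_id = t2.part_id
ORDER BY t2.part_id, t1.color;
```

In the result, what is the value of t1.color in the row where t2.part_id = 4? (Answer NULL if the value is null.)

LEFT JOIN keeps every row from `parts`; unmatched rows get NULL for `shipments`'s columns.
Matching on t1.part_id = t2.part_id.
- t1 row (part_id=3): no match → kept, t2 columns NULL.
- t1 row (part_id=4): matches 1 t2 row(s) → 1 output row(s).
- t1 row (part_id=8): no match → kept, t2 columns NULL.

red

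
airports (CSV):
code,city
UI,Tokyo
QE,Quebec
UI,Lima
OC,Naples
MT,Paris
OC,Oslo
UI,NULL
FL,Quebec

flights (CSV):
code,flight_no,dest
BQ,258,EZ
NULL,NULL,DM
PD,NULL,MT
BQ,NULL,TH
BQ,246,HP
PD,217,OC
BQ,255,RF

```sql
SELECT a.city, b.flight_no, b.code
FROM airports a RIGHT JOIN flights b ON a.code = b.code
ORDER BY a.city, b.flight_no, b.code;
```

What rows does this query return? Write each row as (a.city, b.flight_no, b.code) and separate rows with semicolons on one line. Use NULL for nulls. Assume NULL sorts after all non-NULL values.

RIGHT JOIN keeps every row from `flights`; unmatched rows get NULL for `airports`'s columns.
Matching on a.code = b.code. A NULL in a compared column never satisfies the condition.
- a (code=UI) has no partner in b.
- a (code=QE) has no partner in b.
- a (code=UI) has no partner in b.
- a (code=OC) has no partner in b.
- a (code=MT) has no partner in b.
- a (code=OC) has no partner in b.
- a (code=UI) has no partner in b.
- a (code=FL) has no partner in b.
- 7 b row(s) had no a match → kept, a columns NULL.
After projecting and ordering:
a.city | b.flight_no | b.code
NULL | 217 | PD
NULL | 246 | BQ
NULL | 255 | BQ
NULL | 258 | BQ
NULL | NULL | BQ
NULL | NULL | PD
NULL | NULL | NULL

(NULL, 217, PD); (NULL, 246, BQ); (NULL, 255, BQ); (NULL, 258, BQ); (NULL, NULL, BQ); (NULL, NULL, PD); (NULL, NULL, NULL)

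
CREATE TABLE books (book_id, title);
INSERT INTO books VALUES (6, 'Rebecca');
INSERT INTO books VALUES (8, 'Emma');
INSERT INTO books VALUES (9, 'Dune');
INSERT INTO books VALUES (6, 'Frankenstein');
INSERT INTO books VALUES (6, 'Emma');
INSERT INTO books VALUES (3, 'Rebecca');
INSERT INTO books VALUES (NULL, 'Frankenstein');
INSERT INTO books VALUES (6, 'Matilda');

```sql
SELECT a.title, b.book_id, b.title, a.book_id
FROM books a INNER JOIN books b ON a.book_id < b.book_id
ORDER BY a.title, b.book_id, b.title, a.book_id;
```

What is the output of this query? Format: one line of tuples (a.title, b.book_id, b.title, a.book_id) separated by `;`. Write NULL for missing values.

INNER JOIN keeps only pairs where the ON condition holds.
Matching on a.book_id < b.book_id. A NULL in a compared column never satisfies the condition.
- book_id=6: 2 matching b row(s), so 2 row(s) emitted.
- book_id=8: 1 matching b row(s), so 1 row(s) emitted.
- book_id=9: no matching b row, dropped.
- book_id=6: 2 matching b row(s), so 2 row(s) emitted.
- book_id=6: 2 matching b row(s), so 2 row(s) emitted.
- book_id=3: 6 matching b row(s), so 6 row(s) emitted.
- book_id=NULL: no matching b row, dropped.
- book_id=6: 2 matching b row(s), so 2 row(s) emitted.

(Emma, 8, Emma, 6); (Emma, 9, Dune, 6); (Emma, 9, Dune, 8); (Frankenstein, 8, Emma, 6); (Frankenstein, 9, Dune, 6); (Matilda, 8, Emma, 6); (Matilda, 9, Dune, 6); (Rebecca, 6, Emma, 3); (Rebecca, 6, Frankenstein, 3); (Rebecca, 6, Matilda, 3); (Rebecca, 6, Rebecca, 3); (Rebecca, 8, Emma, 3); (Rebecca, 8, Emma, 6); (Rebecca, 9, Dune, 3); (Rebecca, 9, Dune, 6)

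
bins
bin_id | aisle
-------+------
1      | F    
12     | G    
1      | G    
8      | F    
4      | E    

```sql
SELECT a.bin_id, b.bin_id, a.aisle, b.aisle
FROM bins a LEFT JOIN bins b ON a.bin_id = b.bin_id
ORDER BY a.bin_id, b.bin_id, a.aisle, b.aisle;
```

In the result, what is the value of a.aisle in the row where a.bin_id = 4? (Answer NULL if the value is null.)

LEFT JOIN keeps every row from `bins a`; unmatched rows get NULL for `bins b`'s columns.
Matching on a.bin_id = b.bin_id.
Matched pairs: 7; unmatched a rows kept: 0.

E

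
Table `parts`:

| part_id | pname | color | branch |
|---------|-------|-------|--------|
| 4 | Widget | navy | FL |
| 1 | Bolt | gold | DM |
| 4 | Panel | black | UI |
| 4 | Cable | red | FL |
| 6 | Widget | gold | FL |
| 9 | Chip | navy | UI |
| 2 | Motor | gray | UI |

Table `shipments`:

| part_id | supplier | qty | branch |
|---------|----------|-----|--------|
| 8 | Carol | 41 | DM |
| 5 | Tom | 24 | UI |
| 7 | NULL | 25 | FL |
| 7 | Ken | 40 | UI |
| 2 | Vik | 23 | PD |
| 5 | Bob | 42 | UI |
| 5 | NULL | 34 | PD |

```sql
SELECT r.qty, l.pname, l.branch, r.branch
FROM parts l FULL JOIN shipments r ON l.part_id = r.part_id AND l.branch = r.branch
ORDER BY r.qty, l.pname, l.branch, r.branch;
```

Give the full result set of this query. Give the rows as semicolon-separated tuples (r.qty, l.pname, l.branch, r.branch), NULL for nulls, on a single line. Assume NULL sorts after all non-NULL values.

(23, NULL, NULL, PD); (24, NULL, NULL, UI); (25, NULL, NULL, FL); (34, NULL, NULL, PD); (40, NULL, NULL, UI); (41, NULL, NULL, DM); (42, NULL, NULL, UI); (NULL, Bolt, DM, NULL); (NULL, Cable, FL, NULL); (NULL, Chip, UI, NULL); (NULL, Motor, UI, NULL); (NULL, Panel, UI, NULL); (NULL, Widget, FL, NULL); (NULL, Widget, FL, NULL)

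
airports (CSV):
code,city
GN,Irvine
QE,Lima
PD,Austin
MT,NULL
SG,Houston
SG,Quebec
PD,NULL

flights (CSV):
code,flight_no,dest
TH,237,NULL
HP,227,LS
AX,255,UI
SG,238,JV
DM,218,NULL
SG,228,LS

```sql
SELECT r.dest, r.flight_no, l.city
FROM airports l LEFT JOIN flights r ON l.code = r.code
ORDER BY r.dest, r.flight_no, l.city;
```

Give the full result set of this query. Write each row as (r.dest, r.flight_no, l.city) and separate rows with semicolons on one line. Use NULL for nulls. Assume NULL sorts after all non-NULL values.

(JV, 238, Houston); (JV, 238, Quebec); (LS, 228, Houston); (LS, 228, Quebec); (NULL, NULL, Austin); (NULL, NULL, Irvine); (NULL, NULL, Lima); (NULL, NULL, NULL); (NULL, NULL, NULL)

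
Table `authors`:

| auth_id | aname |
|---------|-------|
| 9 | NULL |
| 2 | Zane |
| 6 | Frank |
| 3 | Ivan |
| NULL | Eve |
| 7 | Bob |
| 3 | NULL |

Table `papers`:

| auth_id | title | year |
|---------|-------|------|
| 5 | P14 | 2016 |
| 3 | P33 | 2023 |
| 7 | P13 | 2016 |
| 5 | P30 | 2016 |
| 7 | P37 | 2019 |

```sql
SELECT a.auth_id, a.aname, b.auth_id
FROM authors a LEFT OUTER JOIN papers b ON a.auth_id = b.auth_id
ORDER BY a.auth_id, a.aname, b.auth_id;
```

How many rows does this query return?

LEFT JOIN keeps every row from `authors`; unmatched rows get NULL for `papers`'s columns.
Matching on a.auth_id = b.auth_id. A NULL in a compared column never satisfies the condition.
- a (auth_id=9) has no partner → padded with NULL.
- a (auth_id=2) has no partner → padded with NULL.
- a (auth_id=6) has no partner → padded with NULL.
- a (auth_id=3) pairs with 1 row(s) of b.
- a (auth_id=NULL) has no partner → padded with NULL.
- a (auth_id=7) pairs with 2 row(s) of b.
- a (auth_id=3) pairs with 1 row(s) of b.
Total: 4 matched + 4 padded = 8 rows.

8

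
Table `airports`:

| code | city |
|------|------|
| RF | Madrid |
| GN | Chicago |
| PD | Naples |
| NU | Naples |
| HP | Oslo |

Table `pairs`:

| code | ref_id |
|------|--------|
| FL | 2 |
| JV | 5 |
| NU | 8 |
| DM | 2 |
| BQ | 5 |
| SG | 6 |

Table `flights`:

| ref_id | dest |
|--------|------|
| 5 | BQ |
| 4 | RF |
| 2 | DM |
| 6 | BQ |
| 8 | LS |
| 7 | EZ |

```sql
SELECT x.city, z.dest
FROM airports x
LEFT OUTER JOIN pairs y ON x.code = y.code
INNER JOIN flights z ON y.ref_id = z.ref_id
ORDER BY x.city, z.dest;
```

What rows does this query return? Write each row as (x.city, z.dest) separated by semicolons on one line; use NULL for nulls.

(Naples, LS)

Step 1 — x LEFT JOIN y on code → 5 row(s).
Then INNER JOIN `flights z` on ref_id: keep only rows whose y.ref_id appears in z.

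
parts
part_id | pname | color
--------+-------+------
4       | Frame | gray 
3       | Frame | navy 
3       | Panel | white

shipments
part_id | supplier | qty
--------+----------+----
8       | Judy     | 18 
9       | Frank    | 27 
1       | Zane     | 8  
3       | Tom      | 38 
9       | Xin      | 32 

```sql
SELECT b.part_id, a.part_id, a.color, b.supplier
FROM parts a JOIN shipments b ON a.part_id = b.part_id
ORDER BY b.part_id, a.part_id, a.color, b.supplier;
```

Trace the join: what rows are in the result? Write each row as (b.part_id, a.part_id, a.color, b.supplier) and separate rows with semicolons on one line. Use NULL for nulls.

(3, 3, navy, Tom); (3, 3, white, Tom)

INNER JOIN keeps only pairs where the ON condition holds.
Matching on a.part_id = b.part_id.
- a row (part_id=4): no match → dropped.
- a row (part_id=3): matches 1 b row(s) → 1 output row(s).
- a row (part_id=3): matches 1 b row(s) → 1 output row(s).
After projecting and ordering:
b.part_id | a.part_id | a.color | b.supplier
3 | 3 | navy | Tom
3 | 3 | white | Tom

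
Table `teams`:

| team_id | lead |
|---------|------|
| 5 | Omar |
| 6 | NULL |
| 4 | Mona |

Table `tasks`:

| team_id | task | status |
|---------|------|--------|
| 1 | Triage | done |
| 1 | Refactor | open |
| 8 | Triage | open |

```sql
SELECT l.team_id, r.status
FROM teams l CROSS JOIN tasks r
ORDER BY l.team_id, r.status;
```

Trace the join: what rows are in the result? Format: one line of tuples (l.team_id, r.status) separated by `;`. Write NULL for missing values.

(4, done); (4, open); (4, open); (5, done); (5, open); (5, open); (6, done); (6, open); (6, open)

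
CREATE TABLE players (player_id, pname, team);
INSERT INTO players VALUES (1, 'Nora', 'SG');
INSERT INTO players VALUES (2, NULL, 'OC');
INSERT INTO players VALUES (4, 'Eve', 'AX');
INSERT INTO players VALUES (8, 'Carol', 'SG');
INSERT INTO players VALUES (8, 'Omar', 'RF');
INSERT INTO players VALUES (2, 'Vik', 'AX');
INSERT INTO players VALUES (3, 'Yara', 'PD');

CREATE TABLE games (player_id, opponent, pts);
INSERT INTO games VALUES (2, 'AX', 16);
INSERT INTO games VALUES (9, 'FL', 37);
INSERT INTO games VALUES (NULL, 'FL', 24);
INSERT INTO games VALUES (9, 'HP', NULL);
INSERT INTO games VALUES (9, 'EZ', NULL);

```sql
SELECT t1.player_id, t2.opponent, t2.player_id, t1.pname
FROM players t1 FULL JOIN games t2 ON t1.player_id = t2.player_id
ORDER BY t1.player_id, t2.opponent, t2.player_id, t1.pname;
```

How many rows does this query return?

11

FULL OUTER JOIN keeps every row from both sides; unmatched rows get NULL for the other side's columns.
Matching on t1.player_id = t2.player_id. A NULL in a compared column never satisfies the condition.
Matched pairs: 2; unmatched t1 rows kept: 5; unmatched t2 rows kept: 4.
Total: 2 matched + 9 padded = 11 rows.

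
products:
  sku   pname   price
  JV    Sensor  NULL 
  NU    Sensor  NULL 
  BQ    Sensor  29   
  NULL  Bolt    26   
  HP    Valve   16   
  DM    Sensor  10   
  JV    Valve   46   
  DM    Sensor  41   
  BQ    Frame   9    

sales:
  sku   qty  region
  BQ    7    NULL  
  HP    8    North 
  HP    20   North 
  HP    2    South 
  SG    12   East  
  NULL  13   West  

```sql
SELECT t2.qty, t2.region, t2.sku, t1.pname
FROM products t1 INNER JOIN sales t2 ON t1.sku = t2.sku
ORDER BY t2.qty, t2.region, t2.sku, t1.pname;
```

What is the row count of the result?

INNER JOIN keeps only pairs where the ON condition holds.
Matching on t1.sku = t2.sku. A NULL in a compared column never satisfies the condition.
- t1[0] sku=JV → no match; dropped.
- t1[1] sku=NU → no match; dropped.
- t1[2] sku=BQ → 1 match(es) in t2 → 1 row(s).
- t1[3] sku=NULL → no match; dropped.
- t1[4] sku=HP → 3 match(es) in t2 → 3 row(s).
- t1[5] sku=DM → no match; dropped.
- t1[6] sku=JV → no match; dropped.
- t1[7] sku=DM → no match; dropped.
- t1[8] sku=BQ → 1 match(es) in t2 → 1 row(s).
Total: 5 rows.

5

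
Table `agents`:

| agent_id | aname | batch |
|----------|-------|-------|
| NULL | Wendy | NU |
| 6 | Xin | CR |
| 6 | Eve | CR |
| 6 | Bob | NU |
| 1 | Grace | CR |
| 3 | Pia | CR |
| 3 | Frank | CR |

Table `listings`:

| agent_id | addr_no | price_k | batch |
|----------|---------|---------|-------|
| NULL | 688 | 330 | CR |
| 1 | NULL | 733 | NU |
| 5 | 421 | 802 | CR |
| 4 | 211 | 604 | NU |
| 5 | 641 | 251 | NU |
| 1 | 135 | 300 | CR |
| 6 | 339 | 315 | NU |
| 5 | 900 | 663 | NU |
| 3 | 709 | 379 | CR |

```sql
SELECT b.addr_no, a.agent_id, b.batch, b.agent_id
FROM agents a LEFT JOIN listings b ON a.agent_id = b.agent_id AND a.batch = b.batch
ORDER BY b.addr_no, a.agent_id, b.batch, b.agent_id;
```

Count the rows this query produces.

7

LEFT JOIN keeps every row from `agents`; unmatched rows get NULL for `listings`'s columns.
Matching on a.agent_id = b.agent_id AND a.batch = b.batch. A NULL in a compared column never satisfies the condition.
Matched pairs: 4; unmatched a rows kept: 3.
Total: 4 matched + 3 padded = 7 rows.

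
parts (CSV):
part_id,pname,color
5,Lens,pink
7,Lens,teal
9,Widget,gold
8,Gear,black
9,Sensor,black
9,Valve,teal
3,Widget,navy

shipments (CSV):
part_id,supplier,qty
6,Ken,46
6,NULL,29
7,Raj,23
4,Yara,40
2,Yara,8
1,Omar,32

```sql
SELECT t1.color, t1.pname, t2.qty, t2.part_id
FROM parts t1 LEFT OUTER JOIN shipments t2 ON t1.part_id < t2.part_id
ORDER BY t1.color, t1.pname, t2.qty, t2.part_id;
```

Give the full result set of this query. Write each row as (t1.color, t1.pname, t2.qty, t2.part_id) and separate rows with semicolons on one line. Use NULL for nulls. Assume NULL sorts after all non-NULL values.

LEFT JOIN keeps every row from `parts`; unmatched rows get NULL for `shipments`'s columns.
Matching on t1.part_id < t2.part_id.
- part_id=5: 3 matching t2 row(s), so 3 row(s) emitted.
- part_id=7: no t2 row matches, row kept with t2 columns NULL.
- part_id=9: no t2 row matches, row kept with t2 columns NULL.
- part_id=8: no t2 row matches, row kept with t2 columns NULL.
- part_id=9: no t2 row matches, row kept with t2 columns NULL.
- part_id=9: no t2 row matches, row kept with t2 columns NULL.
- part_id=3: 4 matching t2 row(s), so 4 row(s) emitted.

(black, Gear, NULL, NULL); (black, Sensor, NULL, NULL); (gold, Widget, NULL, NULL); (navy, Widget, 23, 7); (navy, Widget, 29, 6); (navy, Widget, 40, 4); (navy, Widget, 46, 6); (pink, Lens, 23, 7); (pink, Lens, 29, 6); (pink, Lens, 46, 6); (teal, Lens, NULL, NULL); (teal, Valve, NULL, NULL)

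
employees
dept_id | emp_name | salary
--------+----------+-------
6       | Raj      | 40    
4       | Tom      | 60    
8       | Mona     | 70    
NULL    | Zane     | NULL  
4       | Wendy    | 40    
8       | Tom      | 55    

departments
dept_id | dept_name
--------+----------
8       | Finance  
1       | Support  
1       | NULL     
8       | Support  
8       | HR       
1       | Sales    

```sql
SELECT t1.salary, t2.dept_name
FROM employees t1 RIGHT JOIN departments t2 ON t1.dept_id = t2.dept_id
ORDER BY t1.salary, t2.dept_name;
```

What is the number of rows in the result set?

9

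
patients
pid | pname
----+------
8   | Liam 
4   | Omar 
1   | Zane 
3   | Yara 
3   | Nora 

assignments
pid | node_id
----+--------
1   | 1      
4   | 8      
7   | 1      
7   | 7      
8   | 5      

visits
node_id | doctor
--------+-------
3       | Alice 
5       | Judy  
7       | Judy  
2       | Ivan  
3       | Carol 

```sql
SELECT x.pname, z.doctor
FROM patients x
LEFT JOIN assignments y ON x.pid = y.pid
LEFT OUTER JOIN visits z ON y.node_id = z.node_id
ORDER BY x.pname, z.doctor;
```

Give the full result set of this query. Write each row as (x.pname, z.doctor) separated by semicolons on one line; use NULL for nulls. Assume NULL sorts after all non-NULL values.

(Liam, Judy); (Nora, NULL); (Omar, NULL); (Yara, NULL); (Zane, NULL)

Step 1 — x LEFT JOIN y on pid → 5 row(s).
Then LEFT JOIN `visits z` on node_id: each of those 5 rows is kept; rows whose y.node_id has no match in z get NULL for z's columns.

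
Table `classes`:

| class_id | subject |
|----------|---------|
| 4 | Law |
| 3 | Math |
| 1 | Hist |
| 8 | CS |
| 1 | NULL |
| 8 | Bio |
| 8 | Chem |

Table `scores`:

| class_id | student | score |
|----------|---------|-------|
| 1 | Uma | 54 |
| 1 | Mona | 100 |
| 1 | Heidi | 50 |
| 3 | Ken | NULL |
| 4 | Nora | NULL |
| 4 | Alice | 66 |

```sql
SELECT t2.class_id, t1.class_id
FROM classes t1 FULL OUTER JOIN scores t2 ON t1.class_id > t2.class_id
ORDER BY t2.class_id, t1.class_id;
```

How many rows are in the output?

FULL OUTER JOIN keeps every row from both sides; unmatched rows get NULL for the other side's columns.
Matching on t1.class_id > t2.class_id.
Matched pairs: 25; unmatched t1 rows kept: 2; unmatched t2 rows kept: 0.
Total: 25 matched + 2 padded = 27 rows.

27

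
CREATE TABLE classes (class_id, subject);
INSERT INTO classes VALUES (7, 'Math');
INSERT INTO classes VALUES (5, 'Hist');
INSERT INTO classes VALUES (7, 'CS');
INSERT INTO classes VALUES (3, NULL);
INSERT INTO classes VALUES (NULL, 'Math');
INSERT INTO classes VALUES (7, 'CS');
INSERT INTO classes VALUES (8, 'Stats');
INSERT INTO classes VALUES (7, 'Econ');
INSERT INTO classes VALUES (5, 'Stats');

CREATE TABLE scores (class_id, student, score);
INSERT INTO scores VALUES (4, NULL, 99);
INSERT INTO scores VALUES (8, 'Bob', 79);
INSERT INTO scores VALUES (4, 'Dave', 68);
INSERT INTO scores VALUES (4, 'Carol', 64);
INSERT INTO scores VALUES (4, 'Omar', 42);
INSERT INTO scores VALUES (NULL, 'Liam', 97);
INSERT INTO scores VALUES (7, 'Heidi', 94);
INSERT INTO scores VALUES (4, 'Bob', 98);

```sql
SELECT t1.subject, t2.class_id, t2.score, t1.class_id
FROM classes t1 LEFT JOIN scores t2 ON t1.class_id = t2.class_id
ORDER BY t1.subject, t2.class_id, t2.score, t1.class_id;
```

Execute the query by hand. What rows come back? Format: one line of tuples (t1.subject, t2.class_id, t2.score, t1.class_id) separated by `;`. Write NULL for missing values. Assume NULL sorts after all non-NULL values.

(CS, 7, 94, 7); (CS, 7, 94, 7); (Econ, 7, 94, 7); (Hist, NULL, NULL, 5); (Math, 7, 94, 7); (Math, NULL, NULL, NULL); (Stats, 8, 79, 8); (Stats, NULL, NULL, 5); (NULL, NULL, NULL, 3)

LEFT JOIN keeps every row from `classes`; unmatched rows get NULL for `scores`'s columns.
Matching on t1.class_id = t2.class_id. A NULL in a compared column never satisfies the condition.
- class_id=7: 1 matching t2 row(s), so 1 row(s) emitted.
- class_id=5: no t2 row matches, row kept with t2 columns NULL.
- class_id=7: 1 matching t2 row(s), so 1 row(s) emitted.
- class_id=3: no t2 row matches, row kept with t2 columns NULL.
- class_id=NULL: no t2 row matches, row kept with t2 columns NULL.
- class_id=7: 1 matching t2 row(s), so 1 row(s) emitted.
- class_id=8: 1 matching t2 row(s), so 1 row(s) emitted.
- class_id=7: 1 matching t2 row(s), so 1 row(s) emitted.
- class_id=5: no t2 row matches, row kept with t2 columns NULL.
After projecting and ordering:
t1.subject | t2.class_id | t2.score | t1.class_id
CS | 7 | 94 | 7
CS | 7 | 94 | 7
Econ | 7 | 94 | 7
Hist | NULL | NULL | 5
Math | 7 | 94 | 7
Math | NULL | NULL | NULL
Stats | 8 | 79 | 8
Stats | NULL | NULL | 5
NULL | NULL | NULL | 3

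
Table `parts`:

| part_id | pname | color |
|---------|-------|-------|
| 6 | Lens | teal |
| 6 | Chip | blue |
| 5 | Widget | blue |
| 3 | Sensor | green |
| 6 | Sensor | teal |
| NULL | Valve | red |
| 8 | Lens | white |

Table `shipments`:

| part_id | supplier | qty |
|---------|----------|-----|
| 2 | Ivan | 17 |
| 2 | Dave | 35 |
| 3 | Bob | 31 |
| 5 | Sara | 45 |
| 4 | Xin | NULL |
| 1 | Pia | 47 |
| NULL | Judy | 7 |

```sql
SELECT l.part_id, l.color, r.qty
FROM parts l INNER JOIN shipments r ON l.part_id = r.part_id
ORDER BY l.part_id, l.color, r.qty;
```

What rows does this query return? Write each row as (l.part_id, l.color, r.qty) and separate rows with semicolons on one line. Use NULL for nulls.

INNER JOIN keeps only pairs where the ON condition holds.
Matching on l.part_id = r.part_id. A NULL in a compared column never satisfies the condition.
- l row (part_id=6): no match → dropped.
- l row (part_id=6): no match → dropped.
- l row (part_id=5): matches 1 r row(s) → 1 output row(s).
- l row (part_id=3): matches 1 r row(s) → 1 output row(s).
- l row (part_id=6): no match → dropped.
- l row (part_id=NULL): no match → dropped.
- l row (part_id=8): no match → dropped.
After projecting and ordering:
l.part_id | l.color | r.qty
3 | green | 31
5 | blue | 45

(3, green, 31); (5, blue, 45)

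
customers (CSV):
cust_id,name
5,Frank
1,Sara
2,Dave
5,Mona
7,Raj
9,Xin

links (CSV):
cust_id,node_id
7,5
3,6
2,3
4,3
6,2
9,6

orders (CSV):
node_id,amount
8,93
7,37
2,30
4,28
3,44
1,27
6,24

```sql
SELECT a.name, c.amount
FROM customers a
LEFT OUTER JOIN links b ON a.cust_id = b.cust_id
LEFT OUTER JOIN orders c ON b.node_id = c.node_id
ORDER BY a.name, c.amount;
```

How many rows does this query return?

6

Joins associate left-to-right: customers LEFT JOIN links on cust_id gives 6 intermediate row(s).
Then LEFT JOIN `orders c` on node_id: each of those 6 rows is kept; rows whose b.node_id has no match in c get NULL for c's columns.
Result: 6 row(s).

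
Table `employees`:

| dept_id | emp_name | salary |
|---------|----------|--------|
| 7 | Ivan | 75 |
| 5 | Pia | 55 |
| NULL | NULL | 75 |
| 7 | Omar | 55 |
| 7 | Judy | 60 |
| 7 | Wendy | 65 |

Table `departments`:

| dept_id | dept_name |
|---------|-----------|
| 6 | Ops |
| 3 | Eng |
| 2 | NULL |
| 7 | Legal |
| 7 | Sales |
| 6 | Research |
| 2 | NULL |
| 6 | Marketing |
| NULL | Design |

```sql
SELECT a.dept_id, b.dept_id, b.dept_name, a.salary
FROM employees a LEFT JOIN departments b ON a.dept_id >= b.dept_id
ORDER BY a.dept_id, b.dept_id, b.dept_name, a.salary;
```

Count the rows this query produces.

36

LEFT JOIN keeps every row from `employees`; unmatched rows get NULL for `departments`'s columns.
Matching on a.dept_id >= b.dept_id. A NULL in a compared column never satisfies the condition.
- a[0] dept_id=7 → 8 match(es) in b → 8 row(s).
- a[1] dept_id=5 → 3 match(es) in b → 3 row(s).
- a[2] dept_id=NULL → no match; kept with NULLs on the b side.
- a[3] dept_id=7 → 8 match(es) in b → 8 row(s).
- a[4] dept_id=7 → 8 match(es) in b → 8 row(s).
- a[5] dept_id=7 → 8 match(es) in b → 8 row(s).
Total: 35 matched + 1 padded = 36 rows.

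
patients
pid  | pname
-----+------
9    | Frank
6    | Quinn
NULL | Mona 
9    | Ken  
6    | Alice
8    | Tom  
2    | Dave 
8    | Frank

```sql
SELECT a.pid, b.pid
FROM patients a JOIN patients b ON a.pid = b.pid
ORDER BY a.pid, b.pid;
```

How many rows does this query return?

INNER JOIN keeps only pairs where the ON condition holds.
Matching on a.pid = b.pid. A NULL in a compared column never satisfies the condition.
- a[0] pid=9 → 2 match(es) in b → 2 row(s).
- a[1] pid=6 → 2 match(es) in b → 2 row(s).
- a[2] pid=NULL → no match; dropped.
- a[3] pid=9 → 2 match(es) in b → 2 row(s).
- a[4] pid=6 → 2 match(es) in b → 2 row(s).
- a[5] pid=8 → 2 match(es) in b → 2 row(s).
- a[6] pid=2 → 1 match(es) in b → 1 row(s).
- a[7] pid=8 → 2 match(es) in b → 2 row(s).
Total: 13 rows.

13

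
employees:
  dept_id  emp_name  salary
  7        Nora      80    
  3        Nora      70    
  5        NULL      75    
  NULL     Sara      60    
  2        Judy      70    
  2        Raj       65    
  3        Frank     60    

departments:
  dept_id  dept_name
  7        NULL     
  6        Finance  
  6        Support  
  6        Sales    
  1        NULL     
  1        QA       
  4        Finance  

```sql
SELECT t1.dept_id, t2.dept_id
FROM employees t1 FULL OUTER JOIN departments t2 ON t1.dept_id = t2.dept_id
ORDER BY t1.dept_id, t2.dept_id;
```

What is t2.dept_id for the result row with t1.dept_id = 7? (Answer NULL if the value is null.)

7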